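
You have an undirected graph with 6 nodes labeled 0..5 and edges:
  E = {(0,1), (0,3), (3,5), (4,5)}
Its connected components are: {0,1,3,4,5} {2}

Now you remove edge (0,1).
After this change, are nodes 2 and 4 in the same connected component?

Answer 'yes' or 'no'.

Answer: no

Derivation:
Initial components: {0,1,3,4,5} {2}
Removing edge (0,1): it was a bridge — component count 2 -> 3.
New components: {0,3,4,5} {1} {2}
Are 2 and 4 in the same component? no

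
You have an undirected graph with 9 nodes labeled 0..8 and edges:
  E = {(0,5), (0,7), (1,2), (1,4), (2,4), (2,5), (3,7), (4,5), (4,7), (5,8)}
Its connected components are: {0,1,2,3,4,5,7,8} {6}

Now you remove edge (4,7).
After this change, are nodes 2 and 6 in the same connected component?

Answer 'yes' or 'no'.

Answer: no

Derivation:
Initial components: {0,1,2,3,4,5,7,8} {6}
Removing edge (4,7): not a bridge — component count unchanged at 2.
New components: {0,1,2,3,4,5,7,8} {6}
Are 2 and 6 in the same component? no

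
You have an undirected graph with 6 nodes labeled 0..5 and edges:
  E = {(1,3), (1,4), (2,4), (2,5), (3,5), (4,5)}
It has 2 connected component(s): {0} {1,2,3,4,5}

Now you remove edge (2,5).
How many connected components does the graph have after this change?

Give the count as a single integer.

Answer: 2

Derivation:
Initial component count: 2
Remove (2,5): not a bridge. Count unchanged: 2.
  After removal, components: {0} {1,2,3,4,5}
New component count: 2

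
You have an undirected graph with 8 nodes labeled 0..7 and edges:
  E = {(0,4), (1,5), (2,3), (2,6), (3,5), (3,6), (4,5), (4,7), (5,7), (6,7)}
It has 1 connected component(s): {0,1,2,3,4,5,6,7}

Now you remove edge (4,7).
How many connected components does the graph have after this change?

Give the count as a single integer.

Answer: 1

Derivation:
Initial component count: 1
Remove (4,7): not a bridge. Count unchanged: 1.
  After removal, components: {0,1,2,3,4,5,6,7}
New component count: 1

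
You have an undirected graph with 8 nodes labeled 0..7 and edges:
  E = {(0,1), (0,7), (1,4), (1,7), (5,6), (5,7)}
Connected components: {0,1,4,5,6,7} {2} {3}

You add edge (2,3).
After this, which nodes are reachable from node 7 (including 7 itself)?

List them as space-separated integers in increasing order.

Answer: 0 1 4 5 6 7

Derivation:
Before: nodes reachable from 7: {0,1,4,5,6,7}
Adding (2,3): merges two components, but neither contains 7. Reachability from 7 unchanged.
After: nodes reachable from 7: {0,1,4,5,6,7}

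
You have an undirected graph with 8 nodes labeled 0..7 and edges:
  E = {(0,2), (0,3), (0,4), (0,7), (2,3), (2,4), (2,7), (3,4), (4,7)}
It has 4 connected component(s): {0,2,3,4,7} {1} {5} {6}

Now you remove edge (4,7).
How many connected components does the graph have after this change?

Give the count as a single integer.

Initial component count: 4
Remove (4,7): not a bridge. Count unchanged: 4.
  After removal, components: {0,2,3,4,7} {1} {5} {6}
New component count: 4

Answer: 4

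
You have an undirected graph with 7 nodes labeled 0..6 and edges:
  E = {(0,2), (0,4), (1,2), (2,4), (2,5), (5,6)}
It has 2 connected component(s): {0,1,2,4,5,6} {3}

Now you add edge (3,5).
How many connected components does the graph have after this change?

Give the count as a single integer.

Initial component count: 2
Add (3,5): merges two components. Count decreases: 2 -> 1.
New component count: 1

Answer: 1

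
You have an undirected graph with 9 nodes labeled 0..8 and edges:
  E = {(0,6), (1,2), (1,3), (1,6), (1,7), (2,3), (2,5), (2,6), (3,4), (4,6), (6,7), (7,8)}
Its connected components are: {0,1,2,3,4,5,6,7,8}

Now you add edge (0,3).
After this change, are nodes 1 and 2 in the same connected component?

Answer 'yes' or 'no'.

Initial components: {0,1,2,3,4,5,6,7,8}
Adding edge (0,3): both already in same component {0,1,2,3,4,5,6,7,8}. No change.
New components: {0,1,2,3,4,5,6,7,8}
Are 1 and 2 in the same component? yes

Answer: yes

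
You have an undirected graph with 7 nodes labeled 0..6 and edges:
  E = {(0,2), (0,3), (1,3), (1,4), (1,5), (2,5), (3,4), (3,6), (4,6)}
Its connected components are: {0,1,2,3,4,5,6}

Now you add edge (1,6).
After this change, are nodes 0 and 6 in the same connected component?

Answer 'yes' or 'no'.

Answer: yes

Derivation:
Initial components: {0,1,2,3,4,5,6}
Adding edge (1,6): both already in same component {0,1,2,3,4,5,6}. No change.
New components: {0,1,2,3,4,5,6}
Are 0 and 6 in the same component? yes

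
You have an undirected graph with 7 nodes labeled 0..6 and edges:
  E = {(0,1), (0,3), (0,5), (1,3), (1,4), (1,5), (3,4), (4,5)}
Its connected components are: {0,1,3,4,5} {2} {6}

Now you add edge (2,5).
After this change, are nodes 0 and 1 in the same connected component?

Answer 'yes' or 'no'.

Answer: yes

Derivation:
Initial components: {0,1,3,4,5} {2} {6}
Adding edge (2,5): merges {2} and {0,1,3,4,5}.
New components: {0,1,2,3,4,5} {6}
Are 0 and 1 in the same component? yes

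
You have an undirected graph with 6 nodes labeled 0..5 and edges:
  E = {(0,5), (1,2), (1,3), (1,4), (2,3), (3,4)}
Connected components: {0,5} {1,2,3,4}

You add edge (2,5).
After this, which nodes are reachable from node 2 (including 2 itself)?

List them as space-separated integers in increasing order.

Before: nodes reachable from 2: {1,2,3,4}
Adding (2,5): merges 2's component with another. Reachability grows.
After: nodes reachable from 2: {0,1,2,3,4,5}

Answer: 0 1 2 3 4 5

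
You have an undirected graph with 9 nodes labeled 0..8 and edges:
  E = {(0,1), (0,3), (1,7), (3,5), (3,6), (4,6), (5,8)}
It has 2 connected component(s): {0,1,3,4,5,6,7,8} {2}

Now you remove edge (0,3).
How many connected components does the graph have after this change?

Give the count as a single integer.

Answer: 3

Derivation:
Initial component count: 2
Remove (0,3): it was a bridge. Count increases: 2 -> 3.
  After removal, components: {0,1,7} {2} {3,4,5,6,8}
New component count: 3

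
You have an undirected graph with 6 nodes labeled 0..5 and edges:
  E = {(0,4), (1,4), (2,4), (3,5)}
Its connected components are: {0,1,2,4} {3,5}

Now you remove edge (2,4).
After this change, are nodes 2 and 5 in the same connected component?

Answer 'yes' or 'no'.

Answer: no

Derivation:
Initial components: {0,1,2,4} {3,5}
Removing edge (2,4): it was a bridge — component count 2 -> 3.
New components: {0,1,4} {2} {3,5}
Are 2 and 5 in the same component? no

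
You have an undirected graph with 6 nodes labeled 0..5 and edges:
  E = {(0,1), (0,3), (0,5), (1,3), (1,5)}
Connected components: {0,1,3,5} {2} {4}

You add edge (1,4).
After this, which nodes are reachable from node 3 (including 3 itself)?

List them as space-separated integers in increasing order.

Answer: 0 1 3 4 5

Derivation:
Before: nodes reachable from 3: {0,1,3,5}
Adding (1,4): merges 3's component with another. Reachability grows.
After: nodes reachable from 3: {0,1,3,4,5}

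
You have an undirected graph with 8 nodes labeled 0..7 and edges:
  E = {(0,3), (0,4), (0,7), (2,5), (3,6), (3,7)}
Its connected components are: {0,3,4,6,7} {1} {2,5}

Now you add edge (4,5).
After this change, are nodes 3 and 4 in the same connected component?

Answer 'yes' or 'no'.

Answer: yes

Derivation:
Initial components: {0,3,4,6,7} {1} {2,5}
Adding edge (4,5): merges {0,3,4,6,7} and {2,5}.
New components: {0,2,3,4,5,6,7} {1}
Are 3 and 4 in the same component? yes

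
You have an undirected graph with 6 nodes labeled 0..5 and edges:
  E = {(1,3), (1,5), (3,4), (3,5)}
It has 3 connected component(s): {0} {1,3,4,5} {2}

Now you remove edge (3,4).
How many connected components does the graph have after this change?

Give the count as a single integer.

Initial component count: 3
Remove (3,4): it was a bridge. Count increases: 3 -> 4.
  After removal, components: {0} {1,3,5} {2} {4}
New component count: 4

Answer: 4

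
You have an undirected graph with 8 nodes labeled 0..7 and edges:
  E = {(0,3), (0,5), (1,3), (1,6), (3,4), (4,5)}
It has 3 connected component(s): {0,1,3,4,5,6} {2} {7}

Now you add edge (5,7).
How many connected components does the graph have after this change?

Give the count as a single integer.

Answer: 2

Derivation:
Initial component count: 3
Add (5,7): merges two components. Count decreases: 3 -> 2.
New component count: 2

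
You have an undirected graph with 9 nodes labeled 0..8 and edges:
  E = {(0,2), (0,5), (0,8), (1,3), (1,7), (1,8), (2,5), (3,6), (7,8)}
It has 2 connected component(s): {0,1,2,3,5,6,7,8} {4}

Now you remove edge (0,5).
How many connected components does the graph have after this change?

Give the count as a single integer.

Initial component count: 2
Remove (0,5): not a bridge. Count unchanged: 2.
  After removal, components: {0,1,2,3,5,6,7,8} {4}
New component count: 2

Answer: 2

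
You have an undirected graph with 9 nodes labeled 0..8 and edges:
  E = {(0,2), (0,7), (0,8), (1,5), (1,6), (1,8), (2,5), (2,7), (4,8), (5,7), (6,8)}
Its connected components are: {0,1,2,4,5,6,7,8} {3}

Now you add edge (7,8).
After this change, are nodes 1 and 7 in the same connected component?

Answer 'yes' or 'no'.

Answer: yes

Derivation:
Initial components: {0,1,2,4,5,6,7,8} {3}
Adding edge (7,8): both already in same component {0,1,2,4,5,6,7,8}. No change.
New components: {0,1,2,4,5,6,7,8} {3}
Are 1 and 7 in the same component? yes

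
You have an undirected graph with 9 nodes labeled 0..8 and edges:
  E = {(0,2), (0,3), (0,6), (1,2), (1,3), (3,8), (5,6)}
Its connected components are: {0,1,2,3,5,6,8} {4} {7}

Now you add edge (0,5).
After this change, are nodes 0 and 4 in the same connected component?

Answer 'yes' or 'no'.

Answer: no

Derivation:
Initial components: {0,1,2,3,5,6,8} {4} {7}
Adding edge (0,5): both already in same component {0,1,2,3,5,6,8}. No change.
New components: {0,1,2,3,5,6,8} {4} {7}
Are 0 and 4 in the same component? no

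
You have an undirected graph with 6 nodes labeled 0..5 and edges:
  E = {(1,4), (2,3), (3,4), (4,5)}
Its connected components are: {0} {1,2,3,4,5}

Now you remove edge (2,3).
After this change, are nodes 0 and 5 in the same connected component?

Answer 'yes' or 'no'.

Answer: no

Derivation:
Initial components: {0} {1,2,3,4,5}
Removing edge (2,3): it was a bridge — component count 2 -> 3.
New components: {0} {1,3,4,5} {2}
Are 0 and 5 in the same component? no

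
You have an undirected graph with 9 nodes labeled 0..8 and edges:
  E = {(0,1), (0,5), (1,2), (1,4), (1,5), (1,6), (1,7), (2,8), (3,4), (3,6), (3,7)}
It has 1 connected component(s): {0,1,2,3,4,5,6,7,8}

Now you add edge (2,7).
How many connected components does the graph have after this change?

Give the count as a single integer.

Initial component count: 1
Add (2,7): endpoints already in same component. Count unchanged: 1.
New component count: 1

Answer: 1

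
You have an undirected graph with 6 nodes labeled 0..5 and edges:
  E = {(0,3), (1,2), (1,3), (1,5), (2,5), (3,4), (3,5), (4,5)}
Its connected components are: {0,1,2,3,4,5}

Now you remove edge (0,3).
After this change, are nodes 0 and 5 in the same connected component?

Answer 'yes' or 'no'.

Initial components: {0,1,2,3,4,5}
Removing edge (0,3): it was a bridge — component count 1 -> 2.
New components: {0} {1,2,3,4,5}
Are 0 and 5 in the same component? no

Answer: no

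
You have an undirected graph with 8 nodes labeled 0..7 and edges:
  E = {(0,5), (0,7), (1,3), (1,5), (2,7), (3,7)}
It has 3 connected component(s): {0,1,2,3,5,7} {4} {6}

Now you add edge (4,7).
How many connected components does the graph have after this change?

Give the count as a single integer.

Initial component count: 3
Add (4,7): merges two components. Count decreases: 3 -> 2.
New component count: 2

Answer: 2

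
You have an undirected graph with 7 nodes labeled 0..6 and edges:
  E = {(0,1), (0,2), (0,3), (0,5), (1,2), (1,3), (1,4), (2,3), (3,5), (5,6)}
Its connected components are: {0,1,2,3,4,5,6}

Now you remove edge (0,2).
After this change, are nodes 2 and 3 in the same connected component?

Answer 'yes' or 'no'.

Initial components: {0,1,2,3,4,5,6}
Removing edge (0,2): not a bridge — component count unchanged at 1.
New components: {0,1,2,3,4,5,6}
Are 2 and 3 in the same component? yes

Answer: yes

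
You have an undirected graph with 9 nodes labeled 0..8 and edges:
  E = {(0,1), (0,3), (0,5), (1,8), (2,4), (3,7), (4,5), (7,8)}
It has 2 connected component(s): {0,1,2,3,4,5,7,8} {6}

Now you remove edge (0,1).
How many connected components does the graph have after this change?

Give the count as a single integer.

Answer: 2

Derivation:
Initial component count: 2
Remove (0,1): not a bridge. Count unchanged: 2.
  After removal, components: {0,1,2,3,4,5,7,8} {6}
New component count: 2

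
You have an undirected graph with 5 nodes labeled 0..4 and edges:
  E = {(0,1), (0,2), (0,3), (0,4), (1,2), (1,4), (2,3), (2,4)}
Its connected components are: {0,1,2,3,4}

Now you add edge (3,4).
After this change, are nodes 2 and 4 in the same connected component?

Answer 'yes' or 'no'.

Initial components: {0,1,2,3,4}
Adding edge (3,4): both already in same component {0,1,2,3,4}. No change.
New components: {0,1,2,3,4}
Are 2 and 4 in the same component? yes

Answer: yes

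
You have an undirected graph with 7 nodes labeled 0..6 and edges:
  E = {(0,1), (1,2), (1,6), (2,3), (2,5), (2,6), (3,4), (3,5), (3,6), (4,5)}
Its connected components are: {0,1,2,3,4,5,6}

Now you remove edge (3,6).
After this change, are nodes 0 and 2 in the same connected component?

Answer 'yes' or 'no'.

Initial components: {0,1,2,3,4,5,6}
Removing edge (3,6): not a bridge — component count unchanged at 1.
New components: {0,1,2,3,4,5,6}
Are 0 and 2 in the same component? yes

Answer: yes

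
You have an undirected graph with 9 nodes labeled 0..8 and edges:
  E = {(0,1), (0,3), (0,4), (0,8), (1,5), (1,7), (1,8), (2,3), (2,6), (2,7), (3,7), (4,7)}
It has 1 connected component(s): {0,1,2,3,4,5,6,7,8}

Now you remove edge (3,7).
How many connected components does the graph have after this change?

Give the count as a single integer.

Initial component count: 1
Remove (3,7): not a bridge. Count unchanged: 1.
  After removal, components: {0,1,2,3,4,5,6,7,8}
New component count: 1

Answer: 1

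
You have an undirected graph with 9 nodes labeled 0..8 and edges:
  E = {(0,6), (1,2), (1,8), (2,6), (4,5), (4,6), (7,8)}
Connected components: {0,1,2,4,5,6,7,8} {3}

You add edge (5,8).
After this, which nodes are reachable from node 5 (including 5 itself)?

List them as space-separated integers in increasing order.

Answer: 0 1 2 4 5 6 7 8

Derivation:
Before: nodes reachable from 5: {0,1,2,4,5,6,7,8}
Adding (5,8): both endpoints already in same component. Reachability from 5 unchanged.
After: nodes reachable from 5: {0,1,2,4,5,6,7,8}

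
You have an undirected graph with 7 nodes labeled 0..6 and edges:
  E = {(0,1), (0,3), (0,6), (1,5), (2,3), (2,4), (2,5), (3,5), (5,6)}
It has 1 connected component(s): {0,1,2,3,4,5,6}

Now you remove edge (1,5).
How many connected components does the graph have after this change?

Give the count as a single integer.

Initial component count: 1
Remove (1,5): not a bridge. Count unchanged: 1.
  After removal, components: {0,1,2,3,4,5,6}
New component count: 1

Answer: 1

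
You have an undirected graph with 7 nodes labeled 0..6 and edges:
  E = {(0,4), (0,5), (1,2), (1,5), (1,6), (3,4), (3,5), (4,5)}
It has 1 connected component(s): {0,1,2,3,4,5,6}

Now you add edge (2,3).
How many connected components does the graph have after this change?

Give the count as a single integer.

Answer: 1

Derivation:
Initial component count: 1
Add (2,3): endpoints already in same component. Count unchanged: 1.
New component count: 1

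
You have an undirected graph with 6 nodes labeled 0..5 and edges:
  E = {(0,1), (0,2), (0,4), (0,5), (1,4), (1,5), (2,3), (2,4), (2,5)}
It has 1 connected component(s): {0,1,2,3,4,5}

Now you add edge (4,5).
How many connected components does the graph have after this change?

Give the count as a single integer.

Answer: 1

Derivation:
Initial component count: 1
Add (4,5): endpoints already in same component. Count unchanged: 1.
New component count: 1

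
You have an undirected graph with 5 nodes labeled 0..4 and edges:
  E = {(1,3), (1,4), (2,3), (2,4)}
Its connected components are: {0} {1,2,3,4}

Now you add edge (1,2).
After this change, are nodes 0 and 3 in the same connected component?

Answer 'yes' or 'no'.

Answer: no

Derivation:
Initial components: {0} {1,2,3,4}
Adding edge (1,2): both already in same component {1,2,3,4}. No change.
New components: {0} {1,2,3,4}
Are 0 and 3 in the same component? no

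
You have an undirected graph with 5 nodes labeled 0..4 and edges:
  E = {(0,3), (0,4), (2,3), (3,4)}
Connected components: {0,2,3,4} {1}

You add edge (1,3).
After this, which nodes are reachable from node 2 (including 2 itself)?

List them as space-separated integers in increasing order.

Before: nodes reachable from 2: {0,2,3,4}
Adding (1,3): merges 2's component with another. Reachability grows.
After: nodes reachable from 2: {0,1,2,3,4}

Answer: 0 1 2 3 4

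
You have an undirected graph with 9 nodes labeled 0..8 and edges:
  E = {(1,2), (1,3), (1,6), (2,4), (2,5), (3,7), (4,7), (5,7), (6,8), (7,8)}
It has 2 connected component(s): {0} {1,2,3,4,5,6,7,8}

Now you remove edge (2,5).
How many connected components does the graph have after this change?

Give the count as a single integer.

Initial component count: 2
Remove (2,5): not a bridge. Count unchanged: 2.
  After removal, components: {0} {1,2,3,4,5,6,7,8}
New component count: 2

Answer: 2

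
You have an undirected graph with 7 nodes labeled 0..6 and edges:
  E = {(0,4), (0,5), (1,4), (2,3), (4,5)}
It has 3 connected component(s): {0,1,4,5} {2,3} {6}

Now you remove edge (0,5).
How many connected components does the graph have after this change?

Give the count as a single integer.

Initial component count: 3
Remove (0,5): not a bridge. Count unchanged: 3.
  After removal, components: {0,1,4,5} {2,3} {6}
New component count: 3

Answer: 3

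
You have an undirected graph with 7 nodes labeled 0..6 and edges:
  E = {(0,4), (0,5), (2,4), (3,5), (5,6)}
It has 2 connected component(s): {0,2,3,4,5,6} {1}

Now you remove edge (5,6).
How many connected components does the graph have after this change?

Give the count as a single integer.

Answer: 3

Derivation:
Initial component count: 2
Remove (5,6): it was a bridge. Count increases: 2 -> 3.
  After removal, components: {0,2,3,4,5} {1} {6}
New component count: 3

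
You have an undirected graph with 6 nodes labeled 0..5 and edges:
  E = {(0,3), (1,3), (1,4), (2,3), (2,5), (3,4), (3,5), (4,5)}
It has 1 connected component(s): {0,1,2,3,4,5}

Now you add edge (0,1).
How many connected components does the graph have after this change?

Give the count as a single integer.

Initial component count: 1
Add (0,1): endpoints already in same component. Count unchanged: 1.
New component count: 1

Answer: 1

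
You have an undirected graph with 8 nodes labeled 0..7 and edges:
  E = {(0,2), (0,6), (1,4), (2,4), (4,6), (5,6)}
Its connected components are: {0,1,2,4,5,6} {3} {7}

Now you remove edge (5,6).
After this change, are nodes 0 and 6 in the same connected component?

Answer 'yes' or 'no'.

Answer: yes

Derivation:
Initial components: {0,1,2,4,5,6} {3} {7}
Removing edge (5,6): it was a bridge — component count 3 -> 4.
New components: {0,1,2,4,6} {3} {5} {7}
Are 0 and 6 in the same component? yes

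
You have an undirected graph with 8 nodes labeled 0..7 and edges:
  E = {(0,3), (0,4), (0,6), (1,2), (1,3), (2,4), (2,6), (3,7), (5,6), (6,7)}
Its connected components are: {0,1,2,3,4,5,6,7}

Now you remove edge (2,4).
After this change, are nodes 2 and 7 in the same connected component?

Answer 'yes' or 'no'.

Answer: yes

Derivation:
Initial components: {0,1,2,3,4,5,6,7}
Removing edge (2,4): not a bridge — component count unchanged at 1.
New components: {0,1,2,3,4,5,6,7}
Are 2 and 7 in the same component? yes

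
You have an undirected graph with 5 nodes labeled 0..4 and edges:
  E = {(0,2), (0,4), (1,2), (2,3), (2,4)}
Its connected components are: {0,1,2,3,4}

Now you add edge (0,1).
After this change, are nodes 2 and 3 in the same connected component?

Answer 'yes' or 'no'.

Answer: yes

Derivation:
Initial components: {0,1,2,3,4}
Adding edge (0,1): both already in same component {0,1,2,3,4}. No change.
New components: {0,1,2,3,4}
Are 2 and 3 in the same component? yes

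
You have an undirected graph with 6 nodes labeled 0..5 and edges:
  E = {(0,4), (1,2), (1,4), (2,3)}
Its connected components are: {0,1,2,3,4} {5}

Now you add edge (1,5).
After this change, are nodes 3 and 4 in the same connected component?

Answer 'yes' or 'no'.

Initial components: {0,1,2,3,4} {5}
Adding edge (1,5): merges {0,1,2,3,4} and {5}.
New components: {0,1,2,3,4,5}
Are 3 and 4 in the same component? yes

Answer: yes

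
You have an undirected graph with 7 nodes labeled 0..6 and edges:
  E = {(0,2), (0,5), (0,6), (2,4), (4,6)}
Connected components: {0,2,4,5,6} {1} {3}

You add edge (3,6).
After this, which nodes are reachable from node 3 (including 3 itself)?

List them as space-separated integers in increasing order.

Before: nodes reachable from 3: {3}
Adding (3,6): merges 3's component with another. Reachability grows.
After: nodes reachable from 3: {0,2,3,4,5,6}

Answer: 0 2 3 4 5 6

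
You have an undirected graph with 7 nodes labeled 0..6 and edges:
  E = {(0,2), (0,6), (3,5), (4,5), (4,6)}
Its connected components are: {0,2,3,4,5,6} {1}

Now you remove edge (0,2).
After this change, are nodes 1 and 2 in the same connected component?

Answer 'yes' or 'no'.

Answer: no

Derivation:
Initial components: {0,2,3,4,5,6} {1}
Removing edge (0,2): it was a bridge — component count 2 -> 3.
New components: {0,3,4,5,6} {1} {2}
Are 1 and 2 in the same component? no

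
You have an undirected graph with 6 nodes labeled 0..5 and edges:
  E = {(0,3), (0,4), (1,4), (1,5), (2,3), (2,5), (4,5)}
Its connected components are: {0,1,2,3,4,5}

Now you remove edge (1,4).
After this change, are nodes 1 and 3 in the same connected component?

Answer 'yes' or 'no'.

Initial components: {0,1,2,3,4,5}
Removing edge (1,4): not a bridge — component count unchanged at 1.
New components: {0,1,2,3,4,5}
Are 1 and 3 in the same component? yes

Answer: yes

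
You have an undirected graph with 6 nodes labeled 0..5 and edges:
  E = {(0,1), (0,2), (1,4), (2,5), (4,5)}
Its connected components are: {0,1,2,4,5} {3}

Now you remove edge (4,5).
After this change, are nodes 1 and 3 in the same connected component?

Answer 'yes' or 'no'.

Initial components: {0,1,2,4,5} {3}
Removing edge (4,5): not a bridge — component count unchanged at 2.
New components: {0,1,2,4,5} {3}
Are 1 and 3 in the same component? no

Answer: no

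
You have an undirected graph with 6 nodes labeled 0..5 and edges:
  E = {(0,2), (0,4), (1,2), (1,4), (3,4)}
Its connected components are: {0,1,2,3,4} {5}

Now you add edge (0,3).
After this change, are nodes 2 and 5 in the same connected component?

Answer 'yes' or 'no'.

Initial components: {0,1,2,3,4} {5}
Adding edge (0,3): both already in same component {0,1,2,3,4}. No change.
New components: {0,1,2,3,4} {5}
Are 2 and 5 in the same component? no

Answer: no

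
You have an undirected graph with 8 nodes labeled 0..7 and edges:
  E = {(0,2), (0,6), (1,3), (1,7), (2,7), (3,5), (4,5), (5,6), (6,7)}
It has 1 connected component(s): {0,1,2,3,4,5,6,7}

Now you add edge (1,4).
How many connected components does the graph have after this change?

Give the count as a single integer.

Answer: 1

Derivation:
Initial component count: 1
Add (1,4): endpoints already in same component. Count unchanged: 1.
New component count: 1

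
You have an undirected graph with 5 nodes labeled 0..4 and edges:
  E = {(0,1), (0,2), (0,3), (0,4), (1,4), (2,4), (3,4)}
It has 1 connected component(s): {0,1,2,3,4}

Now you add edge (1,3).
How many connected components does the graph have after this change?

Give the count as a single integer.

Answer: 1

Derivation:
Initial component count: 1
Add (1,3): endpoints already in same component. Count unchanged: 1.
New component count: 1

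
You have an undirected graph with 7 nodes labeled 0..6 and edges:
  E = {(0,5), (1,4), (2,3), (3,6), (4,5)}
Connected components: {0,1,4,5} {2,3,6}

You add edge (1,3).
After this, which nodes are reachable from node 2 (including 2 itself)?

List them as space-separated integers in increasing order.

Answer: 0 1 2 3 4 5 6

Derivation:
Before: nodes reachable from 2: {2,3,6}
Adding (1,3): merges 2's component with another. Reachability grows.
After: nodes reachable from 2: {0,1,2,3,4,5,6}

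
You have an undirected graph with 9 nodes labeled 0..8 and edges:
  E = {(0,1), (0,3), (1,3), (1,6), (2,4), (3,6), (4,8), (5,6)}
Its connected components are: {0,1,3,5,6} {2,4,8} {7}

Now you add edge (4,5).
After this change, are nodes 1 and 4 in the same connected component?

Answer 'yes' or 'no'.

Initial components: {0,1,3,5,6} {2,4,8} {7}
Adding edge (4,5): merges {2,4,8} and {0,1,3,5,6}.
New components: {0,1,2,3,4,5,6,8} {7}
Are 1 and 4 in the same component? yes

Answer: yes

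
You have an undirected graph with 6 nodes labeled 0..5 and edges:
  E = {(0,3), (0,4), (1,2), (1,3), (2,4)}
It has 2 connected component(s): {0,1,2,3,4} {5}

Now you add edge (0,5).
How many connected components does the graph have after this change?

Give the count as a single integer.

Initial component count: 2
Add (0,5): merges two components. Count decreases: 2 -> 1.
New component count: 1

Answer: 1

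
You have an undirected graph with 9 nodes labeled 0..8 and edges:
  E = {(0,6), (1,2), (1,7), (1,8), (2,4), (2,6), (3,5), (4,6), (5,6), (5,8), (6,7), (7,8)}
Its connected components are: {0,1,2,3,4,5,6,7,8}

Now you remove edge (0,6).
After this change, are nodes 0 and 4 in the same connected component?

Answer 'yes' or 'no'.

Initial components: {0,1,2,3,4,5,6,7,8}
Removing edge (0,6): it was a bridge — component count 1 -> 2.
New components: {0} {1,2,3,4,5,6,7,8}
Are 0 and 4 in the same component? no

Answer: no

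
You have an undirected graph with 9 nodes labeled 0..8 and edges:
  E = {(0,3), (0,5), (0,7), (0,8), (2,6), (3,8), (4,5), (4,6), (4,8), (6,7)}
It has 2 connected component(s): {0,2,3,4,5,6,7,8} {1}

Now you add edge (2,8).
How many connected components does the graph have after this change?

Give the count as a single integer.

Initial component count: 2
Add (2,8): endpoints already in same component. Count unchanged: 2.
New component count: 2

Answer: 2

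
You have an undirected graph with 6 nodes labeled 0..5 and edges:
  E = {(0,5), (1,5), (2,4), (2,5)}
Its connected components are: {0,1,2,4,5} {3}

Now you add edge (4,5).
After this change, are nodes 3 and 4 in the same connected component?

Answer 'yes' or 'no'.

Answer: no

Derivation:
Initial components: {0,1,2,4,5} {3}
Adding edge (4,5): both already in same component {0,1,2,4,5}. No change.
New components: {0,1,2,4,5} {3}
Are 3 and 4 in the same component? no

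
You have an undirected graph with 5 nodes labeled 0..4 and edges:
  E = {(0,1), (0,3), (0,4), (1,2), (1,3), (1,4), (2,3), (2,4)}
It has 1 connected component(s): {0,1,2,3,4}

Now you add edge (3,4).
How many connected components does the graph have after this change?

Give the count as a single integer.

Answer: 1

Derivation:
Initial component count: 1
Add (3,4): endpoints already in same component. Count unchanged: 1.
New component count: 1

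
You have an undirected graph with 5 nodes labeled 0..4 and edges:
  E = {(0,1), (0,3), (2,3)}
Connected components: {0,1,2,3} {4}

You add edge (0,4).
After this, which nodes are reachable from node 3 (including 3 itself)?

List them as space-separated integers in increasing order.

Before: nodes reachable from 3: {0,1,2,3}
Adding (0,4): merges 3's component with another. Reachability grows.
After: nodes reachable from 3: {0,1,2,3,4}

Answer: 0 1 2 3 4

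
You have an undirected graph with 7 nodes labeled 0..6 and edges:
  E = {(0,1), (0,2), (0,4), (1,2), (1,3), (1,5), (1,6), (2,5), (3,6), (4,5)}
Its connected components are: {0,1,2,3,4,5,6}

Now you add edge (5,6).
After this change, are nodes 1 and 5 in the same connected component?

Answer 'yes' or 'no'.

Answer: yes

Derivation:
Initial components: {0,1,2,3,4,5,6}
Adding edge (5,6): both already in same component {0,1,2,3,4,5,6}. No change.
New components: {0,1,2,3,4,5,6}
Are 1 and 5 in the same component? yes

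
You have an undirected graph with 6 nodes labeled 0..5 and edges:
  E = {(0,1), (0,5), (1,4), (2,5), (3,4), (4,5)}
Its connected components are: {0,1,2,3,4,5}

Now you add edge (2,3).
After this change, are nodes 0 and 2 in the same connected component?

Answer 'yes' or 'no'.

Initial components: {0,1,2,3,4,5}
Adding edge (2,3): both already in same component {0,1,2,3,4,5}. No change.
New components: {0,1,2,3,4,5}
Are 0 and 2 in the same component? yes

Answer: yes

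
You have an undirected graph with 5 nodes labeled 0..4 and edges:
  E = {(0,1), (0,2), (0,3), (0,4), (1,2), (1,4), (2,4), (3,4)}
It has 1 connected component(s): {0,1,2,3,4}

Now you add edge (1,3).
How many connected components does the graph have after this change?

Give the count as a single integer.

Answer: 1

Derivation:
Initial component count: 1
Add (1,3): endpoints already in same component. Count unchanged: 1.
New component count: 1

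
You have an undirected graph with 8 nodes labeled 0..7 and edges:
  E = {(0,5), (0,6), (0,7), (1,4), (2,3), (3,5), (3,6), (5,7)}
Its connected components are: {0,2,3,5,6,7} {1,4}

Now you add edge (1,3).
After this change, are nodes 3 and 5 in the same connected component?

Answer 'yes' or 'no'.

Initial components: {0,2,3,5,6,7} {1,4}
Adding edge (1,3): merges {1,4} and {0,2,3,5,6,7}.
New components: {0,1,2,3,4,5,6,7}
Are 3 and 5 in the same component? yes

Answer: yes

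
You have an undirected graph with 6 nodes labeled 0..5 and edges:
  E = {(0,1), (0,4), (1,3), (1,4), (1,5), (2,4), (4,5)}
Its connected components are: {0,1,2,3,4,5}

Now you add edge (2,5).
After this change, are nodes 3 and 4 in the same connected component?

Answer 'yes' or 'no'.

Answer: yes

Derivation:
Initial components: {0,1,2,3,4,5}
Adding edge (2,5): both already in same component {0,1,2,3,4,5}. No change.
New components: {0,1,2,3,4,5}
Are 3 and 4 in the same component? yes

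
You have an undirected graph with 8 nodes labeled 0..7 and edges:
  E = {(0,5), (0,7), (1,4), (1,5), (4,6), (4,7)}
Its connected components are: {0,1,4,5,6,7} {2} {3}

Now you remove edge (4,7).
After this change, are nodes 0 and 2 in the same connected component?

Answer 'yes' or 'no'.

Initial components: {0,1,4,5,6,7} {2} {3}
Removing edge (4,7): not a bridge — component count unchanged at 3.
New components: {0,1,4,5,6,7} {2} {3}
Are 0 and 2 in the same component? no

Answer: no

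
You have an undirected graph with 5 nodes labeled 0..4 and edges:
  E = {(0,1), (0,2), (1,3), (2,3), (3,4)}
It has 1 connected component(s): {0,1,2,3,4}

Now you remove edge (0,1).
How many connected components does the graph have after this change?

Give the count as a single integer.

Answer: 1

Derivation:
Initial component count: 1
Remove (0,1): not a bridge. Count unchanged: 1.
  After removal, components: {0,1,2,3,4}
New component count: 1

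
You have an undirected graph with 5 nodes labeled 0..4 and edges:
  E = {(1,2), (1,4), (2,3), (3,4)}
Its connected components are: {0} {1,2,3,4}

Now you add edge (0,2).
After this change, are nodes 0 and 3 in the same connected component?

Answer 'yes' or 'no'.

Answer: yes

Derivation:
Initial components: {0} {1,2,3,4}
Adding edge (0,2): merges {0} and {1,2,3,4}.
New components: {0,1,2,3,4}
Are 0 and 3 in the same component? yes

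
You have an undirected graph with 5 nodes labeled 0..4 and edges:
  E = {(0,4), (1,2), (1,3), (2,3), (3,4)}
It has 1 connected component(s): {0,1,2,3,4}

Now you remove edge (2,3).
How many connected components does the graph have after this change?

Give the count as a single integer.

Initial component count: 1
Remove (2,3): not a bridge. Count unchanged: 1.
  After removal, components: {0,1,2,3,4}
New component count: 1

Answer: 1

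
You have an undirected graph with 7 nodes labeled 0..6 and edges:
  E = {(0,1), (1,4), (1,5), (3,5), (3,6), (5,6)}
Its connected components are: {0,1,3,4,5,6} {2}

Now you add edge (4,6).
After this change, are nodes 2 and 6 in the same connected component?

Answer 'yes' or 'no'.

Initial components: {0,1,3,4,5,6} {2}
Adding edge (4,6): both already in same component {0,1,3,4,5,6}. No change.
New components: {0,1,3,4,5,6} {2}
Are 2 and 6 in the same component? no

Answer: no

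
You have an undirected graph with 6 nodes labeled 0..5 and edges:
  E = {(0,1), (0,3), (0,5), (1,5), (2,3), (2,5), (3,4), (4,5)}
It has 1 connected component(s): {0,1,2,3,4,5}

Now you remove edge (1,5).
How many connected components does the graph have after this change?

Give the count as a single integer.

Answer: 1

Derivation:
Initial component count: 1
Remove (1,5): not a bridge. Count unchanged: 1.
  After removal, components: {0,1,2,3,4,5}
New component count: 1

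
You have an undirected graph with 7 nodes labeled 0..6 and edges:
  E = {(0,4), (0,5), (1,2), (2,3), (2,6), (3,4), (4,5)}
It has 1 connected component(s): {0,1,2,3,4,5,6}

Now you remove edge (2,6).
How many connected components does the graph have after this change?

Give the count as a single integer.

Initial component count: 1
Remove (2,6): it was a bridge. Count increases: 1 -> 2.
  After removal, components: {0,1,2,3,4,5} {6}
New component count: 2

Answer: 2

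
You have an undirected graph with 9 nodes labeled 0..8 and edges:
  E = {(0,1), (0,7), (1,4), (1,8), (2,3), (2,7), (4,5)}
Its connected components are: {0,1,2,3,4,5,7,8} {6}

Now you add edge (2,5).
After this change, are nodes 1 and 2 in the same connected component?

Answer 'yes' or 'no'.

Answer: yes

Derivation:
Initial components: {0,1,2,3,4,5,7,8} {6}
Adding edge (2,5): both already in same component {0,1,2,3,4,5,7,8}. No change.
New components: {0,1,2,3,4,5,7,8} {6}
Are 1 and 2 in the same component? yes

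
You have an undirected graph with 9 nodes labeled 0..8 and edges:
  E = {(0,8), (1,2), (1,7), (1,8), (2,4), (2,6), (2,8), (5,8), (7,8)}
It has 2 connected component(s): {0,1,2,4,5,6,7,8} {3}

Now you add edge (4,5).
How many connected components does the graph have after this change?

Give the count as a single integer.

Initial component count: 2
Add (4,5): endpoints already in same component. Count unchanged: 2.
New component count: 2

Answer: 2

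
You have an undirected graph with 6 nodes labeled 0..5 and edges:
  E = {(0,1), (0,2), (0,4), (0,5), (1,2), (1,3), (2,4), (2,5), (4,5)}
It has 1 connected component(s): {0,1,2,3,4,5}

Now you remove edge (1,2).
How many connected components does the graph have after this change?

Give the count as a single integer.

Answer: 1

Derivation:
Initial component count: 1
Remove (1,2): not a bridge. Count unchanged: 1.
  After removal, components: {0,1,2,3,4,5}
New component count: 1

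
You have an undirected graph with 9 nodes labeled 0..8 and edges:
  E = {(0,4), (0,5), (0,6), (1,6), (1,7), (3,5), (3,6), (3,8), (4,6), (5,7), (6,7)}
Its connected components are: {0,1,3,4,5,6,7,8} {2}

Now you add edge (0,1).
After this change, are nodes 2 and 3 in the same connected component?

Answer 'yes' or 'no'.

Initial components: {0,1,3,4,5,6,7,8} {2}
Adding edge (0,1): both already in same component {0,1,3,4,5,6,7,8}. No change.
New components: {0,1,3,4,5,6,7,8} {2}
Are 2 and 3 in the same component? no

Answer: no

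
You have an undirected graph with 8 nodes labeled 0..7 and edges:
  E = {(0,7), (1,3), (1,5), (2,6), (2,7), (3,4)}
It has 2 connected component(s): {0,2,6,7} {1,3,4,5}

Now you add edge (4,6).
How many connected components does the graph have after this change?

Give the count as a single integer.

Initial component count: 2
Add (4,6): merges two components. Count decreases: 2 -> 1.
New component count: 1

Answer: 1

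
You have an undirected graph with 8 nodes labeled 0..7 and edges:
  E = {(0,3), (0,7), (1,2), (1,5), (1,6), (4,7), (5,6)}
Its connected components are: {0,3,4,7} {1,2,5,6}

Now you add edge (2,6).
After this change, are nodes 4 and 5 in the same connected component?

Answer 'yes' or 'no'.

Answer: no

Derivation:
Initial components: {0,3,4,7} {1,2,5,6}
Adding edge (2,6): both already in same component {1,2,5,6}. No change.
New components: {0,3,4,7} {1,2,5,6}
Are 4 and 5 in the same component? no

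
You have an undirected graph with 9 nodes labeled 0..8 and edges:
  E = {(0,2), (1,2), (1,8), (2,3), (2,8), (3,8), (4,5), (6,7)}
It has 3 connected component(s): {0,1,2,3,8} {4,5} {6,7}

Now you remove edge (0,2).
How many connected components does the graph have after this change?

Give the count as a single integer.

Answer: 4

Derivation:
Initial component count: 3
Remove (0,2): it was a bridge. Count increases: 3 -> 4.
  After removal, components: {0} {1,2,3,8} {4,5} {6,7}
New component count: 4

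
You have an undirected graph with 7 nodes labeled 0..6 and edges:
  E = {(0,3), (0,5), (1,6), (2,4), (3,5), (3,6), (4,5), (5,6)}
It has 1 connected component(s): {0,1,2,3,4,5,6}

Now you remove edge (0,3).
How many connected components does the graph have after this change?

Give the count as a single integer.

Initial component count: 1
Remove (0,3): not a bridge. Count unchanged: 1.
  After removal, components: {0,1,2,3,4,5,6}
New component count: 1

Answer: 1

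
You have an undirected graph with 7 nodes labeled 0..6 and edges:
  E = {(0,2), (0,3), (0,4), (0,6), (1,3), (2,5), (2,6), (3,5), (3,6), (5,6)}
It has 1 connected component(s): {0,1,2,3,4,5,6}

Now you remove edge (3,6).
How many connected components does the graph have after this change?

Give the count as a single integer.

Answer: 1

Derivation:
Initial component count: 1
Remove (3,6): not a bridge. Count unchanged: 1.
  After removal, components: {0,1,2,3,4,5,6}
New component count: 1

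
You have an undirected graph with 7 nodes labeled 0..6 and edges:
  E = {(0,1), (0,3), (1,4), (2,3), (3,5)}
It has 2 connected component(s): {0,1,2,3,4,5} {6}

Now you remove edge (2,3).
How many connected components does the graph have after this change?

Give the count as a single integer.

Answer: 3

Derivation:
Initial component count: 2
Remove (2,3): it was a bridge. Count increases: 2 -> 3.
  After removal, components: {0,1,3,4,5} {2} {6}
New component count: 3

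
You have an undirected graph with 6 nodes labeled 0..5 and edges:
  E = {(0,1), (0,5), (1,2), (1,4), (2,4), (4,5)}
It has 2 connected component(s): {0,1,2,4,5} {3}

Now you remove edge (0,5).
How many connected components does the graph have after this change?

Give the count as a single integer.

Initial component count: 2
Remove (0,5): not a bridge. Count unchanged: 2.
  After removal, components: {0,1,2,4,5} {3}
New component count: 2

Answer: 2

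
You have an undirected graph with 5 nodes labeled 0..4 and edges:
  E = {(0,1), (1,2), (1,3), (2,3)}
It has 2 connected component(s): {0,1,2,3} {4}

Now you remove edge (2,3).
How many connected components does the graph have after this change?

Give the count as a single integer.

Answer: 2

Derivation:
Initial component count: 2
Remove (2,3): not a bridge. Count unchanged: 2.
  After removal, components: {0,1,2,3} {4}
New component count: 2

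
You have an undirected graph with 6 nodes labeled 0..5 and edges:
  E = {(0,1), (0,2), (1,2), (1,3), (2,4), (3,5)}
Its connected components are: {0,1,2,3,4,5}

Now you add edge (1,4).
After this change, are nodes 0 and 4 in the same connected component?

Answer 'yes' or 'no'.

Initial components: {0,1,2,3,4,5}
Adding edge (1,4): both already in same component {0,1,2,3,4,5}. No change.
New components: {0,1,2,3,4,5}
Are 0 and 4 in the same component? yes

Answer: yes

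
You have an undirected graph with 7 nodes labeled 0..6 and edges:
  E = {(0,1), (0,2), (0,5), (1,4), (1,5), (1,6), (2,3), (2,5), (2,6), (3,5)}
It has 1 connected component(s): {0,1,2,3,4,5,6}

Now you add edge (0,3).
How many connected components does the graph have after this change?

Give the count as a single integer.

Initial component count: 1
Add (0,3): endpoints already in same component. Count unchanged: 1.
New component count: 1

Answer: 1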